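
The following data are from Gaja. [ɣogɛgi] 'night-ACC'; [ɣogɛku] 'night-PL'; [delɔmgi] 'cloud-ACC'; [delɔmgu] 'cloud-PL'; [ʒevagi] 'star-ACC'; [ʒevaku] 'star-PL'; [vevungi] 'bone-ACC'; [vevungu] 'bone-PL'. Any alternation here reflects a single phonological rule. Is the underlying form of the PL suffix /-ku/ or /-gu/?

/-ku/

The PL suffix surfaces as [-gu] and [-ku], depending on the final segment of the stem.
The ACC suffix, which begins with [g], is invariant after every stem; so [g] is not altered by any rule here.
So the underlying form is /-ku/, and voiceless stops become voiced after a nasal.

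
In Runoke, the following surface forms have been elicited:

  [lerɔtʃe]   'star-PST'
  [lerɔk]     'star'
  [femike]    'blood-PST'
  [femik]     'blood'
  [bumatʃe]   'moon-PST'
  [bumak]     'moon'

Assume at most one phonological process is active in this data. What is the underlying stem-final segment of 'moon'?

/tʃ/

The root 'moon' surfaces as [bumatʃe] and [bumak], with a stem-final [tʃ] ~ [k] alternation.
The stem 'blood' ([femike], [femik]) shows [k] unchanged in both environments, so [k] cannot be basic with [tʃ] derived before the PST suffix.
So /tʃ/ is underlying, and a rule of depalatalization — palato-alveolar /tʃ/ becomes [k] when no front vowel follows — gives [k].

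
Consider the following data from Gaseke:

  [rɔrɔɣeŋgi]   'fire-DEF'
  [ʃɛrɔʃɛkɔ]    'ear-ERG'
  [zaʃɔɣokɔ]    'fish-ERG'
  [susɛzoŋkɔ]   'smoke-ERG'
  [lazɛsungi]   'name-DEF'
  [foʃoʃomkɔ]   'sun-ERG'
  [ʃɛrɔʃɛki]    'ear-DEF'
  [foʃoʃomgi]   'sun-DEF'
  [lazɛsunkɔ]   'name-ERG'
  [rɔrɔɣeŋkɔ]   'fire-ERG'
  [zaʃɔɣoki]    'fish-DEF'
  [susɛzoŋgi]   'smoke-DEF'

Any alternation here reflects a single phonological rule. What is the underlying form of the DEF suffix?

/-gi/

The DEF morpheme has two allomorphs, [-gi] and [-ki].
By contrast the ERG suffix keeps its initial [k] throughout — that segment must be underlying.
The DEF suffix is therefore /-gi/ underlyingly, with post-vocalic devoicing: voiced stops become voiceless after a vowel.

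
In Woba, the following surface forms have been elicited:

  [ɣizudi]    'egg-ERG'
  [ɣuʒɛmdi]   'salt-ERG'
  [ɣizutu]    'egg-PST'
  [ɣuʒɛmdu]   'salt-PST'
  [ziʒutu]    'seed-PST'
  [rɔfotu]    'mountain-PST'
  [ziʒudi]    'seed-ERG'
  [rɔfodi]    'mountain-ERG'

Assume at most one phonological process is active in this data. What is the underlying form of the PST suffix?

The PST suffix surfaces as [-du] and [-tu], depending on the final segment of the stem.
The ERG suffix, which begins with [d], is invariant after every stem; so [d] is not altered by any rule here.
So the underlying form is /-tu/, and voiceless stops become voiced after a nasal.

/-tu/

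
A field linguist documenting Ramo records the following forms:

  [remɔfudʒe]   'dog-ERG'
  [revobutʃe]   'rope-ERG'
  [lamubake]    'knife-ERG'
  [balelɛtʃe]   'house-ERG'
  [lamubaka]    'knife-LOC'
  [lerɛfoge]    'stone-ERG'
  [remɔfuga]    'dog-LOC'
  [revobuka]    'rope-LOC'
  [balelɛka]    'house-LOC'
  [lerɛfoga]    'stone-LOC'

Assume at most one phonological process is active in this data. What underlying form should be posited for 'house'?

'house' shows [tʃ] ~ [k] at the end of the stem ([balelɛtʃe] vs [balelɛka]).
Compare 'knife', with invariant [k] in [lamubake] and [lamubaka]: an analysis with underlying /k/ and a rule producing [tʃ] before the ERG suffix would wrongly predict alternation here too.
The underlying segment must be /tʃ/; palato-alveolar /tʃ/ and /dʒ/ become [k] and [g] when no front vowel follows, yielding [k] there.

/balelɛtʃ/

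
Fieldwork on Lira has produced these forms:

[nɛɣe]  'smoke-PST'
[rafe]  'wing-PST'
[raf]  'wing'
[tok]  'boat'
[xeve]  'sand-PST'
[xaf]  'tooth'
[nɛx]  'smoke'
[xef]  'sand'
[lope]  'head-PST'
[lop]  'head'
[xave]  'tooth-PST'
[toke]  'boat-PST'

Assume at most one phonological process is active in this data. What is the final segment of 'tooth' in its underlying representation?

/v/

In [xave] and [xaf] the final segment of 'tooth' alternates: [v] ~ [f].
Compare 'wing', with invariant [f] in [rafe] and [raf]: an analysis with underlying /f/ and a rule producing [v] before the PST suffix would wrongly predict alternation here too.
Therefore /v/ is basic and [f] is derived by word-final obstruent devoicing (voiced obstruents become voiceless word-finally).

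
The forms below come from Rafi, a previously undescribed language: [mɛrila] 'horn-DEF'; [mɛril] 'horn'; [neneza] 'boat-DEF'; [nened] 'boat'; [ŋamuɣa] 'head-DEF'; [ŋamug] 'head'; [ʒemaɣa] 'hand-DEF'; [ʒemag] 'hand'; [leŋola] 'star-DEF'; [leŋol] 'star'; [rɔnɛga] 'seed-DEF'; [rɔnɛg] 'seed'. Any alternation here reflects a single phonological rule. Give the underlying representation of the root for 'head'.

The stem for 'head' ends in [ɣ] in [ŋamuɣa] but [g] in [ŋamug].
Compare 'seed', with invariant [g] in [rɔnɛga] and [rɔnɛg]: an analysis with underlying /g/ and a rule producing [ɣ] before the DEF suffix would wrongly predict alternation here too.
So /ɣ/ is underlying, and a rule of word-final hardening — voiced fricatives become stops word-finally — gives [g].

/ŋamuɣ/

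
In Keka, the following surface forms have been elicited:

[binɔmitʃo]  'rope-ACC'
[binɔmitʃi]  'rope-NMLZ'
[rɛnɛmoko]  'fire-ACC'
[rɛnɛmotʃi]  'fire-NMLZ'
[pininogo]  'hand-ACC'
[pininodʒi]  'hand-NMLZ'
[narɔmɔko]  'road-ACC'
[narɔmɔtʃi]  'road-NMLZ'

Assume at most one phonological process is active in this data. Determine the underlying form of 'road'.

'road' shows [k] ~ [tʃ] at the end of the stem ([narɔmɔko] vs [narɔmɔtʃi]).
Compare 'rope', with invariant [tʃ] in [binɔmitʃo] and [binɔmitʃi]: an analysis with underlying /tʃ/ and a rule producing [k] before the ACC suffix would wrongly predict alternation here too.
Therefore /k/ is basic and [tʃ] is derived by palatalization before a front vowel (/k/ and /g/ become palato-alveolar [tʃ] and [dʒ] before a front vowel).
Hence 'road' is /narɔmɔk/ underlyingly.

/narɔmɔk/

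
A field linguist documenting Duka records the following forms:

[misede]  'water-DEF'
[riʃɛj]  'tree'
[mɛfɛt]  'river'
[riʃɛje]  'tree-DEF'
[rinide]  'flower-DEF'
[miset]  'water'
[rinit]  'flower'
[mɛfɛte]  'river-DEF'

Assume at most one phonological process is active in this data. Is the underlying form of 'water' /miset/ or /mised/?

/mised/

The root 'water' surfaces as [misede] and [miset], with a stem-final [d] ~ [t] alternation.
If /t/ were underlying and a rule turned it into [d] before the DEF suffix, 'river' would also alternate; but it has [t] in both [mɛfɛte] and [mɛfɛt].
Therefore /d/ is basic and [t] is derived by word-final obstruent devoicing (voiced obstruents become voiceless word-finally).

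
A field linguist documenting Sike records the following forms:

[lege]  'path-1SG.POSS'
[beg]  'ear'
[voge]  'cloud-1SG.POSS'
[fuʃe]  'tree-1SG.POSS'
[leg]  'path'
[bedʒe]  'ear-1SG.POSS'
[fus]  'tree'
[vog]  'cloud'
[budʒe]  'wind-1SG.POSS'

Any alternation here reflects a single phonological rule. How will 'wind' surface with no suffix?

[bug]

'ear' shows [dʒ] ~ [g] at the end of the stem ([bedʒe] vs [beg]).
The stem 'cloud' ([voge], [vog]) shows [g] unchanged in both environments, so [g] cannot be basic with [dʒ] derived before the 1SG.POSS suffix.
The alternation reflects depalatalization: palato-alveolar /dʒ/ and /ʃ/ become [g] and [s] when no front vowel follows. /dʒ/ is underlying.
From [budʒe] the stem 'wind' is /budʒ/; when no front vowel follows this yields [bug].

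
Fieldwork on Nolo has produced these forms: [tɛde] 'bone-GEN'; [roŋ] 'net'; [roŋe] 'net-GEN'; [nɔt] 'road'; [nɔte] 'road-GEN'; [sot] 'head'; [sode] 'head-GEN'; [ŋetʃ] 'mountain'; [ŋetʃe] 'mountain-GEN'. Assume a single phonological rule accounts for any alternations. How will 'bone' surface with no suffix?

[tɛt]

In [sot] and [sode] the final segment of 'head' alternates: [t] ~ [d].
The stem 'road' ([nɔt], [nɔte]) shows [t] unchanged in both environments, so [t] cannot be basic with [d] derived before the GEN suffix.
Therefore /d/ is basic and [t] is derived by word-final obstruent devoicing (voiced obstruents become voiceless word-finally).
From [tɛde] the stem 'bone' is /tɛd/; word-finally this yields [tɛt].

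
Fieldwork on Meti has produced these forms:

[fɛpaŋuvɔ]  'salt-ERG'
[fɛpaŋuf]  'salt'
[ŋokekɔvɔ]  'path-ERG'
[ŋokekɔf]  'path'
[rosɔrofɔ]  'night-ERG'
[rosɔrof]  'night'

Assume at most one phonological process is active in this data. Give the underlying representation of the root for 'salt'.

/fɛpaŋuv/

The stem for 'salt' ends in [v] in [fɛpaŋuvɔ] but [f] in [fɛpaŋuf].
If /f/ were underlying and a rule turned it into [v] before the ERG suffix, 'night' would also alternate; but it has [f] in both [rosɔrofɔ] and [rosɔrof].
The underlying segment must be /v/; voiced obstruents become voiceless word-finally, yielding [f] there.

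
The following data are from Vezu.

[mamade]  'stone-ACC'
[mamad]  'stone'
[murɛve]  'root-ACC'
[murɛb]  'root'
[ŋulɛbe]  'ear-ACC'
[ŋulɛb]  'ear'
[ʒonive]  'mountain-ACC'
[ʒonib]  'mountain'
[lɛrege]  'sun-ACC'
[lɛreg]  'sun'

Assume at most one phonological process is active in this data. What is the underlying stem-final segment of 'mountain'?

/v/

'mountain' shows [v] ~ [b] at the end of the stem ([ʒonive] vs [ʒonib]).
The stem 'ear' ([ŋulɛbe], [ŋulɛb]) shows [b] unchanged in both environments, so [b] cannot be basic with [v] derived before the ACC suffix.
Therefore /v/ is basic and [b] is derived by word-final hardening (voiced fricatives become stops word-finally).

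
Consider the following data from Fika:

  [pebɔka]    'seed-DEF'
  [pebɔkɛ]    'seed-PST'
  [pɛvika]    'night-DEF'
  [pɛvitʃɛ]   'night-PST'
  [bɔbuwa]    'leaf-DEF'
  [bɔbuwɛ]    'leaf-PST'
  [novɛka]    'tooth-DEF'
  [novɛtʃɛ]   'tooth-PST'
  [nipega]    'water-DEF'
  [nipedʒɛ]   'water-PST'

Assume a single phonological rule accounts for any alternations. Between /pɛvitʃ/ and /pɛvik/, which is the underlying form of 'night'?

/pɛvitʃ/

In [pɛvika] and [pɛvitʃɛ] the final segment of 'night' alternates: [k] ~ [tʃ].
If /k/ were underlying and a rule turned it into [tʃ] before the PST suffix, 'seed' would also alternate; but it has [k] in both [pebɔka] and [pebɔkɛ].
The alternation reflects depalatalization: palato-alveolar /tʃ/ and /dʒ/ become [k] and [g] when no front vowel follows. /tʃ/ is underlying.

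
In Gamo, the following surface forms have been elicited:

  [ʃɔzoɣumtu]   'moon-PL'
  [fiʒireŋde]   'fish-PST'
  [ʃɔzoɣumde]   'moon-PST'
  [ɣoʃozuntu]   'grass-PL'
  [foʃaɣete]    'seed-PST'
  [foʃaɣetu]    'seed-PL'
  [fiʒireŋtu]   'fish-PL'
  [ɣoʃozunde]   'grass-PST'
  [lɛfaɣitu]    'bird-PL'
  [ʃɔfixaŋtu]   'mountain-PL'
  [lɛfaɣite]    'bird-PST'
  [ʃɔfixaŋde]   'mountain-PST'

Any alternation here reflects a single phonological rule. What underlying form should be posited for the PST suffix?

/-de/

The PST morpheme has two allomorphs, [-de] and [-te].
The PL suffix, which begins with [t], is invariant after every stem; so [t] is not altered by any rule here.
The PST suffix is therefore /-de/ underlyingly, with post-vocalic devoicing: voiced stops become voiceless after a vowel.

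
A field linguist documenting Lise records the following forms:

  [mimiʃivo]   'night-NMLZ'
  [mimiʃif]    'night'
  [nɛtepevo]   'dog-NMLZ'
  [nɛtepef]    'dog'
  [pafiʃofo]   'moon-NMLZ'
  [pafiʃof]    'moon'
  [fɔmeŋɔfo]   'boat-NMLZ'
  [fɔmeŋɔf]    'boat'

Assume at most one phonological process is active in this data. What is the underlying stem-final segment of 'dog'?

/v/

The stem for 'dog' ends in [v] in [nɛtepevo] but [f] in [nɛtepef].
But 'moon' keeps [f] in both environments ([pafiʃofo], [pafiʃof]), so there is no rule changing /f/ to [v] before the NMLZ suffix.
So /v/ is underlying, and a rule of word-final obstruent devoicing — voiced obstruents become voiceless word-finally — gives [f].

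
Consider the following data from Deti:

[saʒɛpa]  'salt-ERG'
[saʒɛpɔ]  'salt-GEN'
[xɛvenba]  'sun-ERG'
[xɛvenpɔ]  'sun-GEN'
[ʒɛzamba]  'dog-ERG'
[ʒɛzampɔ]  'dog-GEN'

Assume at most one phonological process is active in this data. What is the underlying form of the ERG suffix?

/-ba/

The ERG suffix surfaces as [-ba] and [-pa], depending on the final segment of the stem.
By contrast the GEN suffix keeps its initial [p] throughout — that segment must be underlying.
So the underlying form is /-ba/, and voiced stops become voiceless after a vowel.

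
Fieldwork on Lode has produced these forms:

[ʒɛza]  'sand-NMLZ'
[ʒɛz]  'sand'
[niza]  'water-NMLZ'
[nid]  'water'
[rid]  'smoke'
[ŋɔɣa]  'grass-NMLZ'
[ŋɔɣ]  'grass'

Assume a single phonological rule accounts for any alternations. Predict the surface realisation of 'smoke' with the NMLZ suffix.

The root 'water' surfaces as [niza] and [nid], with a stem-final [z] ~ [d] alternation.
Compare 'sand', with invariant [z] in [ʒɛza] and [ʒɛz]: an analysis with underlying /z/ and a rule producing [d] in isolation would wrongly predict alternation here too.
Therefore /d/ is basic and [z] is derived by intervocalic spirantization (voiced stops become fricatives between vowels).
The one attested form of 'smoke', [rid], shows underlying /rid/. Applying the same rule between vowels gives [riza].

[riza]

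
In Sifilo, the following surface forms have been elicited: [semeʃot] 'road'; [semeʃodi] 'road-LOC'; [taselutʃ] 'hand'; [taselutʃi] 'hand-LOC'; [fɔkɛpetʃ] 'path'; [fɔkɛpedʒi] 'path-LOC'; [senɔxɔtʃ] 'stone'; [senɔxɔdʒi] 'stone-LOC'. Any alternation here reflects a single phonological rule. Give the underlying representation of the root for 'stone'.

The root 'stone' surfaces as [senɔxɔtʃ] and [senɔxɔdʒi], with a stem-final [tʃ] ~ [dʒ] alternation.
But 'hand' keeps [tʃ] in both environments ([taselutʃ], [taselutʃi]), so there is no rule changing /tʃ/ to [dʒ] before the LOC suffix.
The underlying segment must be /dʒ/; voiced obstruents become voiceless word-finally, yielding [tʃ] there.
So 'stone' = /senɔxɔdʒ/.

/senɔxɔdʒ/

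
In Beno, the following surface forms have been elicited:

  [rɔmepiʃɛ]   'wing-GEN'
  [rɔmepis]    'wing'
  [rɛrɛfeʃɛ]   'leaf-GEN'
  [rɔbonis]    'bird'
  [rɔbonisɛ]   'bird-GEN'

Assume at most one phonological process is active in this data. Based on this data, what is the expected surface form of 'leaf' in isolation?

The root 'wing' surfaces as [rɔmepiʃɛ] and [rɔmepis], with a stem-final [ʃ] ~ [s] alternation.
If /s/ were underlying and a rule turned it into [ʃ] before the GEN suffix, 'bird' would also alternate; but it has [s] in both [rɔbonisɛ] and [rɔbonis].
Therefore /ʃ/ is basic and [s] is derived by depalatalization (palato-alveolar /ʃ/ becomes [s] when no front vowel follows).
From [rɛrɛfeʃɛ] the stem 'leaf' is /rɛrɛfeʃ/; when no front vowel follows this yields [rɛrɛfes].

[rɛrɛfes]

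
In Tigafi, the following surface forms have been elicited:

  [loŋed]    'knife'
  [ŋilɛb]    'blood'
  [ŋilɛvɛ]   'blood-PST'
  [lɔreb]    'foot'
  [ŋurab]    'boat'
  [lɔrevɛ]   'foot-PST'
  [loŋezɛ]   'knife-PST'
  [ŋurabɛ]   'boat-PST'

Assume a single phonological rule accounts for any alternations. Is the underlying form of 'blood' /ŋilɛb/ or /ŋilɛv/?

/ŋilɛv/

The root 'blood' surfaces as [ŋilɛvɛ] and [ŋilɛb], with a stem-final [v] ~ [b] alternation.
But 'boat' keeps [b] in both environments ([ŋurabɛ], [ŋurab]), so there is no rule changing /b/ to [v] before the PST suffix.
So /v/ is underlying, and a rule of word-final hardening — voiced fricatives become stops word-finally — gives [b].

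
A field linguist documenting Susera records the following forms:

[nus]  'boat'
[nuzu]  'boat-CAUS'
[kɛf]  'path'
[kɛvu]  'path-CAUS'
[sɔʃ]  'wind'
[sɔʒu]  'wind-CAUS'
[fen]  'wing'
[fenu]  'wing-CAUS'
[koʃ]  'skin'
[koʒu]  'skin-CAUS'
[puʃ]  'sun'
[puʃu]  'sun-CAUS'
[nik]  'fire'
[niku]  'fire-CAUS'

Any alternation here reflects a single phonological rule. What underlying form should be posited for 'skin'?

The stem for 'skin' ends in [ʃ] in [koʃ] but [ʒ] in [koʒu].
The stem 'sun' ([puʃ], [puʃu]) shows [ʃ] unchanged in both environments, so [ʃ] cannot be basic with [ʒ] derived before the CAUS suffix.
The underlying segment must be /ʒ/; voiced obstruents become voiceless word-finally, yielding [ʃ] there.
So 'skin' = /koʒ/.

/koʒ/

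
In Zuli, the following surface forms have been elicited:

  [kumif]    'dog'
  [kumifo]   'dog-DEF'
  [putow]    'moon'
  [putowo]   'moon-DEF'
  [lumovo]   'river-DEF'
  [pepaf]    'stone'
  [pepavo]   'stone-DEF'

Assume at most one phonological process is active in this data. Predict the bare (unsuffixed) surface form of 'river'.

In [pepaf] and [pepavo] the final segment of 'stone' alternates: [f] ~ [v].
The stem 'dog' ([kumif], [kumifo]) shows [f] unchanged in both environments, so [f] cannot be basic with [v] derived before the DEF suffix.
So /v/ is underlying, and a rule of word-final obstruent devoicing — voiced obstruents become voiceless word-finally — gives [f].
The one attested form of 'river', [lumovo], shows underlying /lumov/. Applying the same rule word-finally gives [lumof].

[lumof]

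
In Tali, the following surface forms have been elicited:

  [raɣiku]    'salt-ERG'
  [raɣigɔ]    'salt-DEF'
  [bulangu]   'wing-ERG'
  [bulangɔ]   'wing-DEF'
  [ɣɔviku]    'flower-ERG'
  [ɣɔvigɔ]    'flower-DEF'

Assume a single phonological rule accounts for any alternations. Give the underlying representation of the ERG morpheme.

/-ku/

The ERG suffix surfaces as [-gu] and [-ku], depending on the final segment of the stem.
By contrast the DEF suffix keeps its initial [g] throughout — that segment must be underlying.
The ERG suffix is therefore /-ku/ underlyingly, with post-nasal voicing: voiceless stops become voiced after a nasal.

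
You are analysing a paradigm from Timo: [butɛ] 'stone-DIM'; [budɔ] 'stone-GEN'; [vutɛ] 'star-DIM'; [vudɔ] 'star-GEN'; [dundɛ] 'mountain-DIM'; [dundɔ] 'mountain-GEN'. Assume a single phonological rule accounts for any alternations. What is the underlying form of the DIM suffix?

The DIM morpheme has two allomorphs, [-dɛ] and [-tɛ].
By contrast the GEN suffix keeps its initial [d] throughout — that segment must be underlying.
So the underlying form is /-tɛ/, and voiceless stops become voiced after a nasal.

/-tɛ/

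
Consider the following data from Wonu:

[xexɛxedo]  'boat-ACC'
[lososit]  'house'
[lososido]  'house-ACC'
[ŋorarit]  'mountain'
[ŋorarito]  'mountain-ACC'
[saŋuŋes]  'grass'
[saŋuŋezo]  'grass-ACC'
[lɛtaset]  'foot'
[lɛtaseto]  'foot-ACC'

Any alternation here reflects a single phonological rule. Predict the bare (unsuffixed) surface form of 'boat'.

[xexɛxet]

The stem for 'house' ends in [t] in [lososit] but [d] in [lososido].
But 'foot' keeps [t] in both environments ([lɛtaset], [lɛtaseto]), so there is no rule changing /t/ to [d] before the ACC suffix.
Therefore /d/ is basic and [t] is derived by word-final obstruent devoicing (voiced obstruents become voiceless word-finally).
From [xexɛxedo] the stem 'boat' is /xexɛxed/; word-finally this yields [xexɛxet].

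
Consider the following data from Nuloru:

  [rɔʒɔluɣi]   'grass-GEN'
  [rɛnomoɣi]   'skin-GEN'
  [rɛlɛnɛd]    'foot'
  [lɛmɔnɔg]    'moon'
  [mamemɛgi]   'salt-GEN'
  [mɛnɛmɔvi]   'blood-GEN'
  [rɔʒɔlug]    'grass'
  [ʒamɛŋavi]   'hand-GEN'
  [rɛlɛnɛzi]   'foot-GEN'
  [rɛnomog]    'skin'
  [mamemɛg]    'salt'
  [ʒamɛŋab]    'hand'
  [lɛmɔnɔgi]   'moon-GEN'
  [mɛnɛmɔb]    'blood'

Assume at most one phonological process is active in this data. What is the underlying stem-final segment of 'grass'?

/ɣ/

The root 'grass' surfaces as [rɔʒɔluɣi] and [rɔʒɔlug], with a stem-final [ɣ] ~ [g] alternation.
If /g/ were underlying and a rule turned it into [ɣ] before the GEN suffix, 'salt' would also alternate; but it has [g] in both [mamemɛgi] and [mamemɛg].
The underlying segment must be /ɣ/; voiced fricatives become stops word-finally, yielding [g] there.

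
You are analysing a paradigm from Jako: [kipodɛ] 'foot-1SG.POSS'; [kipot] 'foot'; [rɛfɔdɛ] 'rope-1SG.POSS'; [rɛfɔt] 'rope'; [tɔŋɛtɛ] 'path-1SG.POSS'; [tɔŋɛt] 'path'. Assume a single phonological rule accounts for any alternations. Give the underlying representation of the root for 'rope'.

/rɛfɔd/

The root 'rope' surfaces as [rɛfɔdɛ] and [rɛfɔt], with a stem-final [d] ~ [t] alternation.
But 'path' keeps [t] in both environments ([tɔŋɛtɛ], [tɔŋɛt]), so there is no rule changing /t/ to [d] before the 1SG.POSS suffix.
Therefore /d/ is basic and [t] is derived by word-final obstruent devoicing (voiced obstruents become voiceless word-finally).
The underlying form of 'rope' is therefore /rɛfɔd/.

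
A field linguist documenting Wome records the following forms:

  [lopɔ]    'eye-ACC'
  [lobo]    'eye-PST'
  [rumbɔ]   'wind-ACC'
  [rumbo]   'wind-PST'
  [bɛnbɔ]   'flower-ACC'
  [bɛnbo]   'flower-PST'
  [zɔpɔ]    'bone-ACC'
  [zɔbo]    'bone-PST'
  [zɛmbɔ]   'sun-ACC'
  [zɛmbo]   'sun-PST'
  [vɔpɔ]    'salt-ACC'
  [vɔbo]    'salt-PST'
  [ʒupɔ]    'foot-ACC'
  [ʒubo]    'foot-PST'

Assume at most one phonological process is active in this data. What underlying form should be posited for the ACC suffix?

/-pɔ/

The ACC suffix surfaces as [-bɔ] and [-pɔ], depending on the final segment of the stem.
By contrast the PST suffix keeps its initial [b] throughout — that segment must be underlying.
So the underlying form is /-pɔ/, and voiceless stops become voiced after a nasal.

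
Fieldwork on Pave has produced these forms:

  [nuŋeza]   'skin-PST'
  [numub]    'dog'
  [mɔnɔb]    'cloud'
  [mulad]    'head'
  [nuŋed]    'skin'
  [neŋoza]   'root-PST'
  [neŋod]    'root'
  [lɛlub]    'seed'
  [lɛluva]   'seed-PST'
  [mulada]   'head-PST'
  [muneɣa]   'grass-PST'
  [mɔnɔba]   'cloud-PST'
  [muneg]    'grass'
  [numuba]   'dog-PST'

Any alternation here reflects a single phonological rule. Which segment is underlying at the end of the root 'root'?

The stem for 'root' ends in [z] in [neŋoza] but [d] in [neŋod].
The stem 'head' ([mulada], [mulad]) shows [d] unchanged in both environments, so [d] cannot be basic with [z] derived before the PST suffix.
Therefore /z/ is basic and [d] is derived by word-final hardening (voiced fricatives become stops word-finally).

/z/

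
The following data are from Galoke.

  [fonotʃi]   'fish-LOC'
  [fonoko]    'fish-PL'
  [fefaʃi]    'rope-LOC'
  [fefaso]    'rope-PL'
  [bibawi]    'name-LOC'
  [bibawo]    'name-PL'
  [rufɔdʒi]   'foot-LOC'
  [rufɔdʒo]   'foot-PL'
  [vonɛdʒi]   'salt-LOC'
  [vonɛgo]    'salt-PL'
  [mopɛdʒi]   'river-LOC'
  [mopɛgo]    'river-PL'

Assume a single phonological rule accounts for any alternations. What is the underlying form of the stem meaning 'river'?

The stem for 'river' ends in [dʒ] in [mopɛdʒi] but [g] in [mopɛgo].
Compare 'foot', with invariant [dʒ] in [rufɔdʒi] and [rufɔdʒo]: an analysis with underlying /dʒ/ and a rule producing [g] before the PL suffix would wrongly predict alternation here too.
Therefore /g/ is basic and [dʒ] is derived by palatalization before a front vowel (/k/, /g/ and /s/ become palato-alveolar [tʃ], [dʒ] and [ʃ] before a front vowel).

/mopɛg/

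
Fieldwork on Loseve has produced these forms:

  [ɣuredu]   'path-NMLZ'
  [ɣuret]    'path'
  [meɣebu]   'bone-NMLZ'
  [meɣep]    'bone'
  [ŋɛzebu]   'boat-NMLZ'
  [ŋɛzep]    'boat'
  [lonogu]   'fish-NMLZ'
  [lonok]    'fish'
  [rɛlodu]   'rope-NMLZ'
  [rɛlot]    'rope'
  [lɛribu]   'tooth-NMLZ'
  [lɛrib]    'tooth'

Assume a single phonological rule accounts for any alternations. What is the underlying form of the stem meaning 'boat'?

The root 'boat' surfaces as [ŋɛzebu] and [ŋɛzep], with a stem-final [b] ~ [p] alternation.
But 'tooth' keeps [b] in both environments ([lɛribu], [lɛrib]), so there is no rule changing /b/ to [p] in isolation.
The underlying segment must be /p/; voiceless stops become voiced between vowels, yielding [b] there.

/ŋɛzep/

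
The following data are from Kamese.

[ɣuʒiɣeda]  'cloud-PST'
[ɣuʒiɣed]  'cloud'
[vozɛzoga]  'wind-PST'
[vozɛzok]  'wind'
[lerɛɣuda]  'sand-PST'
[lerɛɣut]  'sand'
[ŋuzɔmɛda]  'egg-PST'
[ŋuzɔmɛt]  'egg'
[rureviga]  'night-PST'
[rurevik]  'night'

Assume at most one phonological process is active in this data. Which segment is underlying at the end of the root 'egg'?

'egg' shows [d] ~ [t] at the end of the stem ([ŋuzɔmɛda] vs [ŋuzɔmɛt]).
The stem 'cloud' ([ɣuʒiɣeda], [ɣuʒiɣed]) shows [d] unchanged in both environments, so [d] cannot be basic with [t] derived in isolation.
So /t/ is underlying, and a rule of intervocalic voicing — voiceless stops become voiced between vowels — gives [d].

/t/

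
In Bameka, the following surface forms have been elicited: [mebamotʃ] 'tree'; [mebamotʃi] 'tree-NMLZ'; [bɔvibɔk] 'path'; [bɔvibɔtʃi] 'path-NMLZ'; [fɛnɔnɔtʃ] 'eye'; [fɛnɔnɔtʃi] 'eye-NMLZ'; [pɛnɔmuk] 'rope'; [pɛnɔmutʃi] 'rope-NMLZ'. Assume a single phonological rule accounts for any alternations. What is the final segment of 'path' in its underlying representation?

/k/

In [bɔvibɔk] and [bɔvibɔtʃi] the final segment of 'path' alternates: [k] ~ [tʃ].
If /tʃ/ were underlying and a rule turned it into [k] in isolation, 'eye' would also alternate; but it has [tʃ] in both [fɛnɔnɔtʃ] and [fɛnɔnɔtʃi].
The alternation reflects palatalization before a front vowel: /k/ becomes palato-alveolar [tʃ] before a front vowel. /k/ is underlying.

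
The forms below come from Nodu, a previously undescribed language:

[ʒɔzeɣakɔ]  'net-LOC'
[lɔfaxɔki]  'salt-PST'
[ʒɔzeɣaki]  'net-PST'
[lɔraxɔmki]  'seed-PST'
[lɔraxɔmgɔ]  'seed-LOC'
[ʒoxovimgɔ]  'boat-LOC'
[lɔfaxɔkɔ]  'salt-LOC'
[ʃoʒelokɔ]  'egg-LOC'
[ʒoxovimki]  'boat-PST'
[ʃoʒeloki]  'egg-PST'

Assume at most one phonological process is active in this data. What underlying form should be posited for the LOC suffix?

/-gɔ/

The LOC morpheme has two allomorphs, [-gɔ] and [-kɔ].
By contrast the PST suffix keeps its initial [k] throughout — that segment must be underlying.
So the underlying form is /-gɔ/, and voiced stops become voiceless after a vowel.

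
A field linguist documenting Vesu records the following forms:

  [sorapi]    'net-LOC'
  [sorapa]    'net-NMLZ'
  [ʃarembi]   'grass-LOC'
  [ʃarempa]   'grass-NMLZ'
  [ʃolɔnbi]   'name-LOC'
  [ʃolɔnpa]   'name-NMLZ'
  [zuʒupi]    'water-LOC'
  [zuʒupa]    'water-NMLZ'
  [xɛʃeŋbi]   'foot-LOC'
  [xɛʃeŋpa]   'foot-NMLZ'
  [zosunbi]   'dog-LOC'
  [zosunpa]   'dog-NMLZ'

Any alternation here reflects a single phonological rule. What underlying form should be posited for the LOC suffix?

The LOC suffix surfaces as [-bi] and [-pi], depending on the final segment of the stem.
By contrast the NMLZ suffix keeps its initial [p] throughout — that segment must be underlying.
The LOC suffix is therefore /-bi/ underlyingly, with post-vocalic devoicing: voiced stops become voiceless after a vowel.

/-bi/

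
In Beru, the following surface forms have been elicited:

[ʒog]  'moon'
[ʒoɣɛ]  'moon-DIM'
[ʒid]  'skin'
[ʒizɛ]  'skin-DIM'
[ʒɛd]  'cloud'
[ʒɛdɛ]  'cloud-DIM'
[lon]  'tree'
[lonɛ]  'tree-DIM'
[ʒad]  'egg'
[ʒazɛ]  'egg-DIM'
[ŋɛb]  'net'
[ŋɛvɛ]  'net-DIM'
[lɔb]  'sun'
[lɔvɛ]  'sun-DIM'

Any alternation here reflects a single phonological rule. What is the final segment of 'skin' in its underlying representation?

The stem for 'skin' ends in [d] in [ʒid] but [z] in [ʒizɛ].
If /d/ were underlying and a rule turned it into [z] before the DIM suffix, 'cloud' would also alternate; but it has [d] in both [ʒɛd] and [ʒɛdɛ].
The underlying segment must be /z/; voiced fricatives become stops word-finally, yielding [d] there.

/z/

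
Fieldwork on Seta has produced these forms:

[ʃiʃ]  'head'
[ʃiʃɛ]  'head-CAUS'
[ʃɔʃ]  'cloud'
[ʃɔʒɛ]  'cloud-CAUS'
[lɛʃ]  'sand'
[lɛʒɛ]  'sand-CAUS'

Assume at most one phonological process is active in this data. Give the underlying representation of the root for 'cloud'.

In [ʃɔʃ] and [ʃɔʒɛ] the final segment of 'cloud' alternates: [ʃ] ~ [ʒ].
The stem 'head' ([ʃiʃ], [ʃiʃɛ]) shows [ʃ] unchanged in both environments, so [ʃ] cannot be basic with [ʒ] derived before the CAUS suffix.
The alternation reflects word-final obstruent devoicing: voiced obstruents become voiceless word-finally. /ʒ/ is underlying.
So 'cloud' = /ʃɔʒ/.

/ʃɔʒ/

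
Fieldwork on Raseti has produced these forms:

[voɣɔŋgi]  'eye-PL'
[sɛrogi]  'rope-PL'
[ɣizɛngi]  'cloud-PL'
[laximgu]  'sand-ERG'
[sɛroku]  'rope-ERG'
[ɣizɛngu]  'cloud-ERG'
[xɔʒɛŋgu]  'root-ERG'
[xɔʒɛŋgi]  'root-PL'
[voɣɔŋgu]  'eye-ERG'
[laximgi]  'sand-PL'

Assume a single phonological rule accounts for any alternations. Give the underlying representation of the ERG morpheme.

/-ku/

The ERG suffix surfaces as [-gu] and [-ku], depending on the final segment of the stem.
The PL suffix, which begins with [g], is invariant after every stem; so [g] is not altered by any rule here.
So the underlying form is /-ku/, and voiceless stops become voiced after a nasal.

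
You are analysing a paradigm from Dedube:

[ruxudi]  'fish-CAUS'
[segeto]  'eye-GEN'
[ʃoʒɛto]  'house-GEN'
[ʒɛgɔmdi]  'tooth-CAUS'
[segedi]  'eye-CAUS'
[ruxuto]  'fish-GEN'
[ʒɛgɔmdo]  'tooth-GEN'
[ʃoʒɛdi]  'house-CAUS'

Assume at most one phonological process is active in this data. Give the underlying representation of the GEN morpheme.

The GEN suffix surfaces as [-do] and [-to], depending on the final segment of the stem.
By contrast the CAUS suffix keeps its initial [d] throughout — that segment must be underlying.
So the underlying form is /-to/, and voiceless stops become voiced after a nasal.

/-to/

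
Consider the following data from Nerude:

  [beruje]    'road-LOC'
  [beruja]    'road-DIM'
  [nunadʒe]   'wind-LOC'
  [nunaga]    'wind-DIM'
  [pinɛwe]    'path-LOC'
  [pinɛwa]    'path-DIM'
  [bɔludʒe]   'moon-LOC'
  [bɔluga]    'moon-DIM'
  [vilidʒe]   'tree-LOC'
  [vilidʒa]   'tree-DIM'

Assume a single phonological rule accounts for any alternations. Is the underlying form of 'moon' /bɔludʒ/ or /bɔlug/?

In [bɔludʒe] and [bɔluga] the final segment of 'moon' alternates: [dʒ] ~ [g].
But 'tree' keeps [dʒ] in both environments ([vilidʒe], [vilidʒa]), so there is no rule changing /dʒ/ to [g] before the DIM suffix.
Therefore /g/ is basic and [dʒ] is derived by palatalization before a front vowel (/g/ becomes palato-alveolar [dʒ] before a front vowel).

/bɔlug/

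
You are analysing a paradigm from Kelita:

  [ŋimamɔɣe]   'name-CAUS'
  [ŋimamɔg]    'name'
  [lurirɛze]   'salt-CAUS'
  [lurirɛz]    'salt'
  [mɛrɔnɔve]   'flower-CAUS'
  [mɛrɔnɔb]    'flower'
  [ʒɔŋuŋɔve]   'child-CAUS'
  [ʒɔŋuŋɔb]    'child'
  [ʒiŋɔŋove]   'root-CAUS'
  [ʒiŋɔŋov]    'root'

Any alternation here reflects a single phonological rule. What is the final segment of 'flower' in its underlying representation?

The stem for 'flower' ends in [v] in [mɛrɔnɔve] but [b] in [mɛrɔnɔb].
The stem 'root' ([ʒiŋɔŋove], [ʒiŋɔŋov]) shows [v] unchanged in both environments, so [v] cannot be basic with [b] derived in isolation.
Therefore /b/ is basic and [v] is derived by intervocalic spirantization (voiced stops become fricatives between vowels).

/b/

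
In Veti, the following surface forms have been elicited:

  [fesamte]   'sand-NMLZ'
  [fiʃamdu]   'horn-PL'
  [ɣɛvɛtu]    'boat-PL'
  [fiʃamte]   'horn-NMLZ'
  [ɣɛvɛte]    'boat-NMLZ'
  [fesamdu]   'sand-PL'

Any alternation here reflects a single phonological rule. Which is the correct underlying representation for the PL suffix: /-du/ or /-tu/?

The PL suffix surfaces as [-du] and [-tu], depending on the final segment of the stem.
By contrast the NMLZ suffix keeps its initial [t] throughout — that segment must be underlying.
The PL suffix is therefore /-du/ underlyingly, with post-vocalic devoicing: voiced stops become voiceless after a vowel.

/-du/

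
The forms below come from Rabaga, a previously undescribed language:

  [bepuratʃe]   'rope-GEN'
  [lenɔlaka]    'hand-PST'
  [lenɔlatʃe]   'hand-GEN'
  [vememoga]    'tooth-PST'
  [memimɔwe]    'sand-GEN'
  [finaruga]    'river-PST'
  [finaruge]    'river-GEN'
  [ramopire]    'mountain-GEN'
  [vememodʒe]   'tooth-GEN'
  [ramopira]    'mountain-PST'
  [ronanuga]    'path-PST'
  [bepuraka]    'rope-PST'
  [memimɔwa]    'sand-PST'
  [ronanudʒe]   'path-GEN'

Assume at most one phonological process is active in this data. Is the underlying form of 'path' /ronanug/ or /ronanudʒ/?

/ronanudʒ/

In [ronanuga] and [ronanudʒe] the final segment of 'path' alternates: [g] ~ [dʒ].
The stem 'river' ([finaruga], [finaruge]) shows [g] unchanged in both environments, so [g] cannot be basic with [dʒ] derived before the GEN suffix.
The underlying segment must be /dʒ/; palato-alveolar /tʃ/ and /dʒ/ become [k] and [g] when no front vowel follows, yielding [g] there.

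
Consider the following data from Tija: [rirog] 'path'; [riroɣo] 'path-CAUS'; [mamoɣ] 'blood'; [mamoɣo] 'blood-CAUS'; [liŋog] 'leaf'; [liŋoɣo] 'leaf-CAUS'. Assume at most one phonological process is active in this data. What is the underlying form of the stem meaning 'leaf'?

In [liŋog] and [liŋoɣo] the final segment of 'leaf' alternates: [g] ~ [ɣ].
The stem 'blood' ([mamoɣ], [mamoɣo]) shows [ɣ] unchanged in both environments, so [ɣ] cannot be basic with [g] derived in isolation.
The underlying segment must be /g/; voiced stops become fricatives between vowels, yielding [ɣ] there.

/liŋog/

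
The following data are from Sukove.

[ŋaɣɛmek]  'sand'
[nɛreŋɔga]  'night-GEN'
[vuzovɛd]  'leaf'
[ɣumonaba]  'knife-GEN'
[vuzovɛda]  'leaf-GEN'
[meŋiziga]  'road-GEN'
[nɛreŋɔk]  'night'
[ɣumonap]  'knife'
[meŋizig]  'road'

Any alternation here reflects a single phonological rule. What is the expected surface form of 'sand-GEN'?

[ŋaɣɛmega]

The root 'night' surfaces as [nɛreŋɔk] and [nɛreŋɔga], with a stem-final [k] ~ [g] alternation.
But 'road' keeps [g] in both environments ([meŋizig], [meŋiziga]), so there is no rule changing /g/ to [k] in isolation.
Therefore /k/ is basic and [g] is derived by intervocalic voicing (voiceless stops become voiced between vowels).
From [ŋaɣɛmek] the stem 'sand' is /ŋaɣɛmek/; between vowels this yields [ŋaɣɛmega].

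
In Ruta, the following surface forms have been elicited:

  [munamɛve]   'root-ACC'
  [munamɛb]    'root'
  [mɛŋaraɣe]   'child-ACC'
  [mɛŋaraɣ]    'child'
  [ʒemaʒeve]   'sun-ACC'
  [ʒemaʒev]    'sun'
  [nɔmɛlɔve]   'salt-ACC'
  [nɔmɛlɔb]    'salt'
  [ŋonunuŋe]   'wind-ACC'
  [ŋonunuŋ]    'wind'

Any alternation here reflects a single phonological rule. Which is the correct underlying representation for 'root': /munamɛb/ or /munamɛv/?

The stem for 'root' ends in [v] in [munamɛve] but [b] in [munamɛb].
Compare 'sun', with invariant [v] in [ʒemaʒeve] and [ʒemaʒev]: an analysis with underlying /v/ and a rule producing [b] in isolation would wrongly predict alternation here too.
Therefore /b/ is basic and [v] is derived by intervocalic spirantization (voiced stops become fricatives between vowels).

/munamɛb/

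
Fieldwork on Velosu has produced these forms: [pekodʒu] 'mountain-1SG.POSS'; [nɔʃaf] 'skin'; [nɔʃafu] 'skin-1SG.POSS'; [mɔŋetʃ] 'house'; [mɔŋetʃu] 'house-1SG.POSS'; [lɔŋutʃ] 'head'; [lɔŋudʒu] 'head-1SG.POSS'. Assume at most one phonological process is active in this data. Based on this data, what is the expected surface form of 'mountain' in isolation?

The stem for 'head' ends in [tʃ] in [lɔŋutʃ] but [dʒ] in [lɔŋudʒu].
But 'house' keeps [tʃ] in both environments ([mɔŋetʃ], [mɔŋetʃu]), so there is no rule changing /tʃ/ to [dʒ] before the 1SG.POSS suffix.
The alternation reflects word-final obstruent devoicing: voiced obstruents become voiceless word-finally. /dʒ/ is underlying.
The one attested form of 'mountain', [pekodʒu], shows underlying /pekodʒ/. Applying the same rule word-finally gives [pekotʃ].

[pekotʃ]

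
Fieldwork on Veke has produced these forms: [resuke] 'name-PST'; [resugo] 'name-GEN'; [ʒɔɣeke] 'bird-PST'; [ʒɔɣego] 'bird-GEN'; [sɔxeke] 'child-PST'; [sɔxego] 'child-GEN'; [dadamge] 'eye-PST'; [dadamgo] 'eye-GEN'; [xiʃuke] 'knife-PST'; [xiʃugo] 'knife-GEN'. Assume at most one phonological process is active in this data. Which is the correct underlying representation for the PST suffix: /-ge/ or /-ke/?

/-ke/

The PST morpheme has two allomorphs, [-ge] and [-ke].
The GEN suffix, which begins with [g], is invariant after every stem; so [g] is not altered by any rule here.
So the underlying form is /-ke/, and voiceless stops become voiced after a nasal.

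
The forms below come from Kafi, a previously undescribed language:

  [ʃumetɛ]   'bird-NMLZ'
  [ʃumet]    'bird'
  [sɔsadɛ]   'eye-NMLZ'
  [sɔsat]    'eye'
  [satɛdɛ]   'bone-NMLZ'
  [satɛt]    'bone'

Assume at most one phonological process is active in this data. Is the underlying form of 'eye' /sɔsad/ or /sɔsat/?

The stem for 'eye' ends in [d] in [sɔsadɛ] but [t] in [sɔsat].
But 'bird' keeps [t] in both environments ([ʃumetɛ], [ʃumet]), so there is no rule changing /t/ to [d] before the NMLZ suffix.
The underlying segment must be /d/; voiced obstruents become voiceless word-finally, yielding [t] there.

/sɔsad/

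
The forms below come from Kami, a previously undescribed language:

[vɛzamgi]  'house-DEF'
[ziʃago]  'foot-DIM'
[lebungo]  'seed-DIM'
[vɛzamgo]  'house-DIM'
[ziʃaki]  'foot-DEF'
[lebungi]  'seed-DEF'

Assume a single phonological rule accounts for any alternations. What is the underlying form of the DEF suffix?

The DEF suffix surfaces as [-gi] and [-ki], depending on the final segment of the stem.
The DIM suffix, which begins with [g], is invariant after every stem; so [g] is not altered by any rule here.
The DEF suffix is therefore /-ki/ underlyingly, with post-nasal voicing: voiceless stops become voiced after a nasal.

/-ki/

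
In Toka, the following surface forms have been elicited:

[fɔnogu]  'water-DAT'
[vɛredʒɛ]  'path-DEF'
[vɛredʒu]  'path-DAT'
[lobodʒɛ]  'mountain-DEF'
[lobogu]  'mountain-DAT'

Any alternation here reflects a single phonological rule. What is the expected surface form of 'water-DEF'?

[fɔnodʒɛ]

'mountain' shows [dʒ] ~ [g] at the end of the stem ([lobodʒɛ] vs [lobogu]).
Compare 'path', with invariant [dʒ] in [vɛredʒɛ] and [vɛredʒu]: an analysis with underlying /dʒ/ and a rule producing [g] before the DAT suffix would wrongly predict alternation here too.
The underlying segment must be /g/; /g/ becomes palato-alveolar [dʒ] before a front vowel, yielding [dʒ] there.
From [fɔnogu] the stem 'water' is /fɔnog/; before a front vowel this yields [fɔnodʒɛ].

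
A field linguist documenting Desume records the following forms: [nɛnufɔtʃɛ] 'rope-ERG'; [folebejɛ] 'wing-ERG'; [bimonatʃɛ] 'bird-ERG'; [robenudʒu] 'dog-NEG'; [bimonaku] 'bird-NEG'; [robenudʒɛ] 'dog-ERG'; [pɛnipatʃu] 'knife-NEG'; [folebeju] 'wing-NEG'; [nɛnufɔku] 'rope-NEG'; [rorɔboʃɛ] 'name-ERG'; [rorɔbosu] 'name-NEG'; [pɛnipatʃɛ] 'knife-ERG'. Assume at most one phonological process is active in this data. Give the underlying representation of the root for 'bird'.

The stem for 'bird' ends in [tʃ] in [bimonatʃɛ] but [k] in [bimonaku].
If /tʃ/ were underlying and a rule turned it into [k] before the NEG suffix, 'knife' would also alternate; but it has [tʃ] in both [pɛnipatʃɛ] and [pɛnipatʃu].
The underlying segment must be /k/; /k/ and /s/ become palato-alveolar [tʃ] and [ʃ] before a front vowel, yielding [tʃ] there.
The underlying form of 'bird' is therefore /bimonak/.

/bimonak/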